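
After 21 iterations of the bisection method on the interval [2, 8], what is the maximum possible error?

Bisection error bound: |error| ≤ (b-a)/2^n
|error| ≤ (8 - 2)/2^21 = 6/2^21
|error| ≤ 0.0000028610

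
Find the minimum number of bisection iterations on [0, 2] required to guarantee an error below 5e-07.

We need (b-a)/2^n ≤ 5e-07
(2 - 0)/2^n ≤ 5e-07
2/2^n ≤ 5e-07
2^n ≥ 4000000
n ≥ log₂(4000000) = 21.93
n ≥ 22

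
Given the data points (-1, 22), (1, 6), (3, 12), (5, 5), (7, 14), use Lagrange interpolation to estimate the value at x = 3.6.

Lagrange interpolation formula:
P(x) = Σ yᵢ × Lᵢ(x)
where Lᵢ(x) = Π_{j≠i} (x - xⱼ)/(xᵢ - xⱼ)

L_0(3.6) = (3.6 - 1)/(-1 - 1) × (3.6 - 3)/(-1 - 3) × (3.6 - 5)/(-1 - 5) × (3.6 - 7)/(-1 - 7) = 0.019338
L_1(3.6) = (3.6 - (-1))/(1 - (-1)) × (3.6 - 3)/(1 - 3) × (3.6 - 5)/(1 - 5) × (3.6 - 7)/(1 - 7) = -0.136850
L_2(3.6) = (3.6 - (-1))/(3 - (-1)) × (3.6 - 1)/(3 - 1) × (3.6 - 5)/(3 - 5) × (3.6 - 7)/(3 - 7) = 0.889525
L_3(3.6) = (3.6 - (-1))/(5 - (-1)) × (3.6 - 1)/(5 - 1) × (3.6 - 3)/(5 - 3) × (3.6 - 7)/(5 - 7) = 0.254150
L_4(3.6) = (3.6 - (-1))/(7 - (-1)) × (3.6 - 1)/(7 - 1) × (3.6 - 3)/(7 - 3) × (3.6 - 5)/(7 - 5) = -0.026163

P(3.6) = 22×L_0(3.6) + 6×L_1(3.6) + 12×L_2(3.6) + 5×L_3(3.6) + 14×L_4(3.6)
P(3.6) = 11.183100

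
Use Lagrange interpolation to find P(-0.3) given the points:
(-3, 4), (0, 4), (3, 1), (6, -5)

Lagrange interpolation formula:
P(x) = Σ yᵢ × Lᵢ(x)
where Lᵢ(x) = Π_{j≠i} (x - xⱼ)/(xᵢ - xⱼ)

L_0(-0.3) = (-0.3 - 0)/(-3 - 0) × (-0.3 - 3)/(-3 - 3) × (-0.3 - 6)/(-3 - 6) = 0.038500
L_1(-0.3) = (-0.3 - (-3))/(0 - (-3)) × (-0.3 - 3)/(0 - 3) × (-0.3 - 6)/(0 - 6) = 1.039500
L_2(-0.3) = (-0.3 - (-3))/(3 - (-3)) × (-0.3 - 0)/(3 - 0) × (-0.3 - 6)/(3 - 6) = -0.094500
L_3(-0.3) = (-0.3 - (-3))/(6 - (-3)) × (-0.3 - 0)/(6 - 0) × (-0.3 - 3)/(6 - 3) = 0.016500

P(-0.3) = 4×L_0(-0.3) + 4×L_1(-0.3) + 1×L_2(-0.3) + (-5)×L_3(-0.3)
P(-0.3) = 4.135000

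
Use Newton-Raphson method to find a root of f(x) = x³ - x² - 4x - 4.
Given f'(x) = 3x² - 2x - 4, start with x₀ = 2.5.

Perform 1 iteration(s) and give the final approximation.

f(x) = x³ - x² - 4x - 4
f'(x) = 3x² - 2x - 4
x₀ = 2.5

Newton-Raphson formula: x_{n+1} = x_n - f(x_n)/f'(x_n)

Iteration 1:
  f(2.500000) = -4.625000
  f'(2.500000) = 9.750000
  x_1 = 2.500000 - (-4.625000)/9.750000 = 2.974359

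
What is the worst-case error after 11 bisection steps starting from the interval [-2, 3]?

Bisection error bound: |error| ≤ (b-a)/2^n
|error| ≤ (3 - (-2))/2^11 = 5/2^11
|error| ≤ 0.0024414062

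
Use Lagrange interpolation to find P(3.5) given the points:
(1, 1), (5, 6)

Lagrange interpolation formula:
P(x) = Σ yᵢ × Lᵢ(x)
where Lᵢ(x) = Π_{j≠i} (x - xⱼ)/(xᵢ - xⱼ)

L_0(3.5) = (3.5 - 5)/(1 - 5) = 0.375000
L_1(3.5) = (3.5 - 1)/(5 - 1) = 0.625000

P(3.5) = 1×L_0(3.5) + 6×L_1(3.5)
P(3.5) = 4.125000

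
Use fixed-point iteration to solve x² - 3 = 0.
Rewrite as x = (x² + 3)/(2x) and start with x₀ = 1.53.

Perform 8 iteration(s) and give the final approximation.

Equation: x² - 3 = 0
Fixed-point form: x = (x² + 3)/(2x)
x₀ = 1.53

x_1 = g(1.530000) = 1.745392
x_2 = g(1.745392) = 1.732102
x_3 = g(1.732102) = 1.732051
x_4 = g(1.732051) = 1.732051
x_5 = g(1.732051) = 1.732051
x_6 = g(1.732051) = 1.732051
x_7 = g(1.732051) = 1.732051
x_8 = g(1.732051) = 1.732051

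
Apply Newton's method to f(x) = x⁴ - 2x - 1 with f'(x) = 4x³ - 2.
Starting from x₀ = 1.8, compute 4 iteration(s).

f(x) = x⁴ - 2x - 1
f'(x) = 4x³ - 2
x₀ = 1.8

Newton-Raphson formula: x_{n+1} = x_n - f(x_n)/f'(x_n)

Iteration 1:
  f(1.800000) = 5.897600
  f'(1.800000) = 21.328000
  x_1 = 1.800000 - 5.897600/21.328000 = 1.523481
Iteration 2:
  f(1.523481) = 1.340051
  f'(1.523481) = 12.143960
  x_2 = 1.523481 - 1.340051/12.143960 = 1.413134
Iteration 3:
  f(1.413134) = 0.161530
  f'(1.413134) = 9.287812
  x_3 = 1.413134 - 0.161530/9.287812 = 1.395742
Iteration 4:
  f(1.395742) = 0.003594
  f'(1.395742) = 8.876160
  x_4 = 1.395742 - 0.003594/8.876160 = 1.395337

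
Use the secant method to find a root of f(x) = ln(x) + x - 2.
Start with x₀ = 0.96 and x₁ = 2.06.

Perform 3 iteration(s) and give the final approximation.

f(x) = ln(x) + x - 2
x₀ = 0.96, x₁ = 2.06

Secant formula: x_{n+1} = x_n - f(x_n)(x_n - x_{n-1})/(f(x_n) - f(x_{n-1}))

Iteration 1:
  f(0.960000) = -1.080822
  f(2.060000) = 0.782706
  x_2 = 2.060000 - 0.782706×(2.060000 - 0.960000)/(0.782706 - (-1.080822))
       = 1.597986
Iteration 2:
  f(2.060000) = 0.782706
  f(1.597986) = 0.066730
  x_3 = 1.597986 - 0.066730×(1.597986 - 2.060000)/(0.066730 - 0.782706)
       = 1.554926
Iteration 3:
  f(1.597986) = 0.066730
  f(1.554926) = -0.003647
  x_4 = 1.554926 - (-0.003647)×(1.554926 - 1.597986)/(-0.003647 - 0.066730)
       = 1.557157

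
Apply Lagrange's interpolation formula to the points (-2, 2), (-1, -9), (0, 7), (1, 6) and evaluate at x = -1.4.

Lagrange interpolation formula:
P(x) = Σ yᵢ × Lᵢ(x)
where Lᵢ(x) = Π_{j≠i} (x - xⱼ)/(xᵢ - xⱼ)

L_0(-1.4) = (-1.4 - (-1))/(-2 - (-1)) × (-1.4 - 0)/(-2 - 0) × (-1.4 - 1)/(-2 - 1) = 0.224000
L_1(-1.4) = (-1.4 - (-2))/(-1 - (-2)) × (-1.4 - 0)/(-1 - 0) × (-1.4 - 1)/(-1 - 1) = 1.008000
L_2(-1.4) = (-1.4 - (-2))/(0 - (-2)) × (-1.4 - (-1))/(0 - (-1)) × (-1.4 - 1)/(0 - 1) = -0.288000
L_3(-1.4) = (-1.4 - (-2))/(1 - (-2)) × (-1.4 - (-1))/(1 - (-1)) × (-1.4 - 0)/(1 - 0) = 0.056000

P(-1.4) = 2×L_0(-1.4) + (-9)×L_1(-1.4) + 7×L_2(-1.4) + 6×L_3(-1.4)
P(-1.4) = -10.304000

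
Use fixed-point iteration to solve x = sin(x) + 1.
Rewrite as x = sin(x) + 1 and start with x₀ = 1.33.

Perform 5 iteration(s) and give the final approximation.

Equation: x = sin(x) + 1
Fixed-point form: x = sin(x) + 1
x₀ = 1.33

x_1 = g(1.330000) = 1.971148
x_2 = g(1.971148) = 1.920924
x_3 = g(1.920924) = 1.939329
x_4 = g(1.939329) = 1.932857
x_5 = g(1.932857) = 1.935169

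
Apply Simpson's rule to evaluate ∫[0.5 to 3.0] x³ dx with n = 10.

f(x) = x³
a = 0.5, b = 3.0, n = 10
h = (b - a)/n = 0.250000

Simpson's rule: (h/3)[f(x₀) + 4f(x₁) + 2f(x₂) + ... + f(xₙ)]

x_0 = 0.5000, f(x_0) = 0.125000, coefficient = 1
x_1 = 0.7500, f(x_1) = 0.421875, coefficient = 4
x_2 = 1.0000, f(x_2) = 1.000000, coefficient = 2
x_3 = 1.2500, f(x_3) = 1.953125, coefficient = 4
x_4 = 1.5000, f(x_4) = 3.375000, coefficient = 2
x_5 = 1.7500, f(x_5) = 5.359375, coefficient = 4
x_6 = 2.0000, f(x_6) = 8.000000, coefficient = 2
x_7 = 2.2500, f(x_7) = 11.390625, coefficient = 4
x_8 = 2.5000, f(x_8) = 15.625000, coefficient = 2
x_9 = 2.7500, f(x_9) = 20.796875, coefficient = 4
x_10 = 3.0000, f(x_10) = 27.000000, coefficient = 1

I ≈ (0.250000/3) × 242.812500 = 20.234375
Exact value: 20.234375
Error: 0.000000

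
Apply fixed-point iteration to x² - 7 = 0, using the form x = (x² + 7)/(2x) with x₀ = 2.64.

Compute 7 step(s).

Equation: x² - 7 = 0
Fixed-point form: x = (x² + 7)/(2x)
x₀ = 2.64

x_1 = g(2.640000) = 2.645758
x_2 = g(2.645758) = 2.645751
x_3 = g(2.645751) = 2.645751
x_4 = g(2.645751) = 2.645751
x_5 = g(2.645751) = 2.645751
x_6 = g(2.645751) = 2.645751
x_7 = g(2.645751) = 2.645751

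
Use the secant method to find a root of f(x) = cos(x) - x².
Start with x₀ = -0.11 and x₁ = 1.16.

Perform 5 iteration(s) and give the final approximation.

f(x) = cos(x) - x²
x₀ = -0.11, x₁ = 1.16

Secant formula: x_{n+1} = x_n - f(x_n)(x_n - x_{n-1})/(f(x_n) - f(x_{n-1}))

Iteration 1:
  f(-0.110000) = 0.981856
  f(1.160000) = -0.946260
  x_2 = 1.160000 - (-0.946260)×(1.160000 - (-0.110000))/(-0.946260 - 0.981856)
       = 0.536723
Iteration 2:
  f(1.160000) = -0.946260
  f(0.536723) = 0.571317
  x_3 = 0.536723 - 0.571317×(0.536723 - 1.160000)/(0.571317 - (-0.946260))
       = 0.771366
Iteration 3:
  f(0.536723) = 0.571317
  f(0.771366) = 0.121954
  x_4 = 0.771366 - 0.121954×(0.771366 - 0.536723)/(0.121954 - 0.571317)
       = 0.835046
Iteration 4:
  f(0.771366) = 0.121954
  f(0.835046) = -0.026159
  x_5 = 0.835046 - (-0.026159)×(0.835046 - 0.771366)/(-0.026159 - 0.121954)
       = 0.823799
Iteration 5:
  f(0.835046) = -0.026159
  f(0.823799) = 0.000793
  x_6 = 0.823799 - 0.000793×(0.823799 - 0.835046)/(0.000793 - (-0.026159))
       = 0.824130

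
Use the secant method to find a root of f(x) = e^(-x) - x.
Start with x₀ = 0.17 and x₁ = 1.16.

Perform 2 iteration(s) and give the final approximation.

f(x) = e^(-x) - x
x₀ = 0.17, x₁ = 1.16

Secant formula: x_{n+1} = x_n - f(x_n)(x_n - x_{n-1})/(f(x_n) - f(x_{n-1}))

Iteration 1:
  f(0.170000) = 0.673665
  f(1.160000) = -0.846514
  x_2 = 1.160000 - (-0.846514)×(1.160000 - 0.170000)/(-0.846514 - 0.673665)
       = 0.608717
Iteration 2:
  f(1.160000) = -0.846514
  f(0.608717) = -0.064669
  x_3 = 0.608717 - (-0.064669)×(0.608717 - 1.160000)/(-0.064669 - (-0.846514))
       = 0.563119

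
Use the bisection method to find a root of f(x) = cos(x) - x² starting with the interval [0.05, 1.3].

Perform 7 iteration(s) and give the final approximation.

f(x) = cos(x) - x²
Initial interval: [0.05, 1.3]

Iteration 1:
  c_1 = (0.050000 + 1.300000)/2 = 0.675000
  f(c_1) = f(0.675000) = 0.325082
  f(a) × f(c) ≥ 0, new interval: [0.675000, 1.300000]
Iteration 2:
  c_2 = (0.675000 + 1.300000)/2 = 0.987500
  f(c_2) = f(0.987500) = -0.424378
  f(a) × f(c) < 0, new interval: [0.675000, 0.987500]
Iteration 3:
  c_3 = (0.675000 + 0.987500)/2 = 0.831250
  f(c_3) = f(0.831250) = -0.017024
  f(a) × f(c) < 0, new interval: [0.675000, 0.831250]
Iteration 4:
  c_4 = (0.675000 + 0.831250)/2 = 0.753125
  f(c_4) = f(0.753125) = 0.162358
  f(a) × f(c) ≥ 0, new interval: [0.753125, 0.831250]
Iteration 5:
  c_5 = (0.753125 + 0.831250)/2 = 0.792188
  f(c_5) = f(0.792188) = 0.074729
  f(a) × f(c) ≥ 0, new interval: [0.792188, 0.831250]
Iteration 6:
  c_6 = (0.792188 + 0.831250)/2 = 0.811719
  f(c_6) = f(0.811719) = 0.029365
  f(a) × f(c) ≥ 0, new interval: [0.811719, 0.831250]
Iteration 7:
  c_7 = (0.811719 + 0.831250)/2 = 0.821484
  f(c_7) = f(0.821484) = 0.006299
  f(a) × f(c) ≥ 0, new interval: [0.821484, 0.831250]

After 7 iteration(s), the approximation is c_7 = 0.821484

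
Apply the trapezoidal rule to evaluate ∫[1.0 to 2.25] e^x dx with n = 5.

f(x) = e^x
a = 1.0, b = 2.25, n = 5
h = (b - a)/n = 0.250000

Trapezoidal rule: (h/2)[f(x₀) + 2f(x₁) + 2f(x₂) + ... + f(xₙ)]

x_0 = 1.0000, f(x_0) = 2.718282, coefficient = 1
x_1 = 1.2500, f(x_1) = 3.490343, coefficient = 2
x_2 = 1.5000, f(x_2) = 4.481689, coefficient = 2
x_3 = 1.7500, f(x_3) = 5.754603, coefficient = 2
x_4 = 2.0000, f(x_4) = 7.389056, coefficient = 2
x_5 = 2.2500, f(x_5) = 9.487736, coefficient = 1

I ≈ (0.250000/2) × 54.437399 = 6.804675
Exact value: 6.769454
Error: 0.035221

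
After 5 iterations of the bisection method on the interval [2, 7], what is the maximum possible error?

Bisection error bound: |error| ≤ (b-a)/2^n
|error| ≤ (7 - 2)/2^5 = 5/2^5
|error| ≤ 0.1562500000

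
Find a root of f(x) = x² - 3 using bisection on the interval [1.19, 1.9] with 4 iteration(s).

f(x) = x² - 3
Initial interval: [1.19, 1.9]

Iteration 1:
  c_1 = (1.190000 + 1.900000)/2 = 1.545000
  f(c_1) = f(1.545000) = -0.612975
  f(a) × f(c) ≥ 0, new interval: [1.545000, 1.900000]
Iteration 2:
  c_2 = (1.545000 + 1.900000)/2 = 1.722500
  f(c_2) = f(1.722500) = -0.032994
  f(a) × f(c) ≥ 0, new interval: [1.722500, 1.900000]
Iteration 3:
  c_3 = (1.722500 + 1.900000)/2 = 1.811250
  f(c_3) = f(1.811250) = 0.280627
  f(a) × f(c) < 0, new interval: [1.722500, 1.811250]
Iteration 4:
  c_4 = (1.722500 + 1.811250)/2 = 1.766875
  f(c_4) = f(1.766875) = 0.121847
  f(a) × f(c) < 0, new interval: [1.722500, 1.766875]

After 4 iteration(s), the approximation is c_4 = 1.766875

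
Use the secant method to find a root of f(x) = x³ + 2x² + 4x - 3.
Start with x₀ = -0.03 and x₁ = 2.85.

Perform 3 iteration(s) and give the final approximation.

f(x) = x³ + 2x² + 4x - 3
x₀ = -0.03, x₁ = 2.85

Secant formula: x_{n+1} = x_n - f(x_n)(x_n - x_{n-1})/(f(x_n) - f(x_{n-1}))

Iteration 1:
  f(-0.030000) = -3.118227
  f(2.850000) = 47.794125
  x_2 = 2.850000 - 47.794125×(2.850000 - (-0.030000))/(47.794125 - (-3.118227))
       = 0.146391
Iteration 2:
  f(2.850000) = 47.794125
  f(0.146391) = -2.368437
  x_3 = 0.146391 - (-2.368437)×(0.146391 - 2.850000)/(-2.368437 - 47.794125)
       = 0.274043
Iteration 3:
  f(0.146391) = -2.368437
  f(0.274043) = -1.733050
  x_4 = 0.274043 - (-1.733050)×(0.274043 - 0.146391)/(-1.733050 - (-2.368437))
       = 0.622218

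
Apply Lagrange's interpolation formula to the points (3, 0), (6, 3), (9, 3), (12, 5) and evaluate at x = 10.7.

Lagrange interpolation formula:
P(x) = Σ yᵢ × Lᵢ(x)
where Lᵢ(x) = Π_{j≠i} (x - xⱼ)/(xᵢ - xⱼ)

L_0(10.7) = (10.7 - 6)/(3 - 6) × (10.7 - 9)/(3 - 9) × (10.7 - 12)/(3 - 12) = 0.064117
L_1(10.7) = (10.7 - 3)/(6 - 3) × (10.7 - 9)/(6 - 9) × (10.7 - 12)/(6 - 12) = -0.315130
L_2(10.7) = (10.7 - 3)/(9 - 3) × (10.7 - 6)/(9 - 6) × (10.7 - 12)/(9 - 12) = 0.871241
L_3(10.7) = (10.7 - 3)/(12 - 3) × (10.7 - 6)/(12 - 6) × (10.7 - 9)/(12 - 9) = 0.379772

P(10.7) = 0×L_0(10.7) + 3×L_1(10.7) + 3×L_2(10.7) + 5×L_3(10.7)
P(10.7) = 3.567191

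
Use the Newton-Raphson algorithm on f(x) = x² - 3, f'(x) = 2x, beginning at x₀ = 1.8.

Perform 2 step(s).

f(x) = x² - 3
f'(x) = 2x
x₀ = 1.8

Newton-Raphson formula: x_{n+1} = x_n - f(x_n)/f'(x_n)

Iteration 1:
  f(1.800000) = 0.240000
  f'(1.800000) = 3.600000
  x_1 = 1.800000 - 0.240000/3.600000 = 1.733333
Iteration 2:
  f(1.733333) = 0.004444
  f'(1.733333) = 3.466667
  x_2 = 1.733333 - 0.004444/3.466667 = 1.732051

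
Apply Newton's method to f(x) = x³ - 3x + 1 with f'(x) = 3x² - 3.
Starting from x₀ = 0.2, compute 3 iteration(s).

f(x) = x³ - 3x + 1
f'(x) = 3x² - 3
x₀ = 0.2

Newton-Raphson formula: x_{n+1} = x_n - f(x_n)/f'(x_n)

Iteration 1:
  f(0.200000) = 0.408000
  f'(0.200000) = -2.880000
  x_1 = 0.200000 - 0.408000/(-2.880000) = 0.341667
Iteration 2:
  f(0.341667) = 0.014885
  f'(0.341667) = -2.649792
  x_2 = 0.341667 - 0.014885/(-2.649792) = 0.347284
Iteration 3:
  f(0.347284) = 0.000033
  f'(0.347284) = -2.638181
  x_3 = 0.347284 - 0.000033/(-2.638181) = 0.347296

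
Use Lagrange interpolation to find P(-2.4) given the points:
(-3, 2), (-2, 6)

Lagrange interpolation formula:
P(x) = Σ yᵢ × Lᵢ(x)
where Lᵢ(x) = Π_{j≠i} (x - xⱼ)/(xᵢ - xⱼ)

L_0(-2.4) = (-2.4 - (-2))/(-3 - (-2)) = 0.400000
L_1(-2.4) = (-2.4 - (-3))/(-2 - (-3)) = 0.600000

P(-2.4) = 2×L_0(-2.4) + 6×L_1(-2.4)
P(-2.4) = 4.400000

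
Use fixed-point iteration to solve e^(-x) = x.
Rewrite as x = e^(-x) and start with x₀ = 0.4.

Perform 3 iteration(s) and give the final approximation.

Equation: e^(-x) = x
Fixed-point form: x = e^(-x)
x₀ = 0.4

x_1 = g(0.400000) = 0.670320
x_2 = g(0.670320) = 0.511545
x_3 = g(0.511545) = 0.599569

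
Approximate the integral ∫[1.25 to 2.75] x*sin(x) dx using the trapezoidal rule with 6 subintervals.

f(x) = x*sin(x)
a = 1.25, b = 2.75, n = 6
h = (b - a)/n = 0.250000

Trapezoidal rule: (h/2)[f(x₀) + 2f(x₁) + 2f(x₂) + ... + f(xₙ)]

x_0 = 1.2500, f(x_0) = 1.186231, coefficient = 1
x_1 = 1.5000, f(x_1) = 1.496242, coefficient = 2
x_2 = 1.7500, f(x_2) = 1.721975, coefficient = 2
x_3 = 2.0000, f(x_3) = 1.818595, coefficient = 2
x_4 = 2.2500, f(x_4) = 1.750665, coefficient = 2
x_5 = 2.5000, f(x_5) = 1.496180, coefficient = 2
x_6 = 2.7500, f(x_6) = 1.049568, coefficient = 1

I ≈ (0.250000/2) × 18.803114 = 2.350389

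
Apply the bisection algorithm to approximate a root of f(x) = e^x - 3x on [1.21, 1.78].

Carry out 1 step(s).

f(x) = e^x - 3x
Initial interval: [1.21, 1.78]

Iteration 1:
  c_1 = (1.210000 + 1.780000)/2 = 1.495000
  f(c_1) = f(1.495000) = -0.025663
  f(a) × f(c) ≥ 0, new interval: [1.495000, 1.780000]

After 1 iteration(s), the approximation is c_1 = 1.495000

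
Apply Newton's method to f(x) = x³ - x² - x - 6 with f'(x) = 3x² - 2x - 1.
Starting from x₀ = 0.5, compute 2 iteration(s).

f(x) = x³ - x² - x - 6
f'(x) = 3x² - 2x - 1
x₀ = 0.5

Newton-Raphson formula: x_{n+1} = x_n - f(x_n)/f'(x_n)

Iteration 1:
  f(0.500000) = -6.625000
  f'(0.500000) = -1.250000
  x_1 = 0.500000 - (-6.625000)/(-1.250000) = -4.800000
Iteration 2:
  f(-4.800000) = -134.832000
  f'(-4.800000) = 77.720000
  x_2 = -4.800000 - (-134.832000)/77.720000 = -3.065157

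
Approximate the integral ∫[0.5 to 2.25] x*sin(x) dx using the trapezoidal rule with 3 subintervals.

f(x) = x*sin(x)
a = 0.5, b = 2.25, n = 3
h = (b - a)/n = 0.583333

Trapezoidal rule: (h/2)[f(x₀) + 2f(x₁) + 2f(x₂) + ... + f(xₙ)]

x_0 = 0.5000, f(x_0) = 0.239713, coefficient = 1
x_1 = 1.0833, f(x_1) = 0.957151, coefficient = 2
x_2 = 1.6667, f(x_2) = 1.659013, coefficient = 2
x_3 = 2.2500, f(x_3) = 1.750665, coefficient = 1

I ≈ (0.583333/2) × 7.222706 = 2.106623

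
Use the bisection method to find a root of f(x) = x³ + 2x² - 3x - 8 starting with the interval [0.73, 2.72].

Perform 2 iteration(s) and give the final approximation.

f(x) = x³ + 2x² - 3x - 8
Initial interval: [0.73, 2.72]

Iteration 1:
  c_1 = (0.730000 + 2.720000)/2 = 1.725000
  f(c_1) = f(1.725000) = -2.090797
  f(a) × f(c) ≥ 0, new interval: [1.725000, 2.720000]
Iteration 2:
  c_2 = (1.725000 + 2.720000)/2 = 2.222500
  f(c_2) = f(2.222500) = 6.189565
  f(a) × f(c) < 0, new interval: [1.725000, 2.222500]

After 2 iteration(s), the approximation is c_2 = 2.222500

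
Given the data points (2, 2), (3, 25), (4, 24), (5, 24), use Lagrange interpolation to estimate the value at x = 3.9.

Lagrange interpolation formula:
P(x) = Σ yᵢ × Lᵢ(x)
where Lᵢ(x) = Π_{j≠i} (x - xⱼ)/(xᵢ - xⱼ)

L_0(3.9) = (3.9 - 3)/(2 - 3) × (3.9 - 4)/(2 - 4) × (3.9 - 5)/(2 - 5) = -0.016500
L_1(3.9) = (3.9 - 2)/(3 - 2) × (3.9 - 4)/(3 - 4) × (3.9 - 5)/(3 - 5) = 0.104500
L_2(3.9) = (3.9 - 2)/(4 - 2) × (3.9 - 3)/(4 - 3) × (3.9 - 5)/(4 - 5) = 0.940500
L_3(3.9) = (3.9 - 2)/(5 - 2) × (3.9 - 3)/(5 - 3) × (3.9 - 4)/(5 - 4) = -0.028500

P(3.9) = 2×L_0(3.9) + 25×L_1(3.9) + 24×L_2(3.9) + 24×L_3(3.9)
P(3.9) = 24.467500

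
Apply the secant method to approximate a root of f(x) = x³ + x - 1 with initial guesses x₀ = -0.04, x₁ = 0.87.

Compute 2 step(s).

f(x) = x³ + x - 1
x₀ = -0.04, x₁ = 0.87

Secant formula: x_{n+1} = x_n - f(x_n)(x_n - x_{n-1})/(f(x_n) - f(x_{n-1}))

Iteration 1:
  f(-0.040000) = -1.040064
  f(0.870000) = 0.528503
  x_2 = 0.870000 - 0.528503×(0.870000 - (-0.040000))/(0.528503 - (-1.040064))
       = 0.563390
Iteration 2:
  f(0.870000) = 0.528503
  f(0.563390) = -0.257785
  x_3 = 0.563390 - (-0.257785)×(0.563390 - 0.870000)/(-0.257785 - 0.528503)
       = 0.663912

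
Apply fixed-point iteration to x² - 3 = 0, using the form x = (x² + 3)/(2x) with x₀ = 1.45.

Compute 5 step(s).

Equation: x² - 3 = 0
Fixed-point form: x = (x² + 3)/(2x)
x₀ = 1.45

x_1 = g(1.450000) = 1.759483
x_2 = g(1.759483) = 1.732265
x_3 = g(1.732265) = 1.732051
x_4 = g(1.732051) = 1.732051
x_5 = g(1.732051) = 1.732051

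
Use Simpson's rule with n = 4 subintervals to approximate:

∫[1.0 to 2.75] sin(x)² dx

f(x) = sin(x)²
a = 1.0, b = 2.75, n = 4
h = (b - a)/n = 0.437500

Simpson's rule: (h/3)[f(x₀) + 4f(x₁) + 2f(x₂) + ... + f(xₙ)]

x_0 = 1.0000, f(x_0) = 0.708073, coefficient = 1
x_1 = 1.4375, f(x_1) = 0.982337, coefficient = 4
x_2 = 1.8750, f(x_2) = 0.910280, coefficient = 2
x_3 = 2.3125, f(x_3) = 0.543639, coefficient = 4
x_4 = 2.7500, f(x_4) = 0.145665, coefficient = 1

I ≈ (0.437500/3) × 8.778202 = 1.280154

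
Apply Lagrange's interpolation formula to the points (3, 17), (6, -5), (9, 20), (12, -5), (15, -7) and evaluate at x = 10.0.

Lagrange interpolation formula:
P(x) = Σ yᵢ × Lᵢ(x)
where Lᵢ(x) = Π_{j≠i} (x - xⱼ)/(xᵢ - xⱼ)

L_0(10.0) = (10.0 - 6)/(3 - 6) × (10.0 - 9)/(3 - 9) × (10.0 - 12)/(3 - 12) × (10.0 - 15)/(3 - 15) = 0.020576
L_1(10.0) = (10.0 - 3)/(6 - 3) × (10.0 - 9)/(6 - 9) × (10.0 - 12)/(6 - 12) × (10.0 - 15)/(6 - 15) = -0.144033
L_2(10.0) = (10.0 - 3)/(9 - 3) × (10.0 - 6)/(9 - 6) × (10.0 - 12)/(9 - 12) × (10.0 - 15)/(9 - 15) = 0.864198
L_3(10.0) = (10.0 - 3)/(12 - 3) × (10.0 - 6)/(12 - 6) × (10.0 - 9)/(12 - 9) × (10.0 - 15)/(12 - 15) = 0.288066
L_4(10.0) = (10.0 - 3)/(15 - 3) × (10.0 - 6)/(15 - 6) × (10.0 - 9)/(15 - 9) × (10.0 - 12)/(15 - 12) = -0.028807

P(10.0) = 17×L_0(10.0) + (-5)×L_1(10.0) + 20×L_2(10.0) + (-5)×L_3(10.0) + (-7)×L_4(10.0)
P(10.0) = 17.115226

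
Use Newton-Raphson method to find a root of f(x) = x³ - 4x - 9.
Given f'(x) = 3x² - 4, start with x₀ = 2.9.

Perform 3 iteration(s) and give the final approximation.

f(x) = x³ - 4x - 9
f'(x) = 3x² - 4
x₀ = 2.9

Newton-Raphson formula: x_{n+1} = x_n - f(x_n)/f'(x_n)

Iteration 1:
  f(2.900000) = 3.789000
  f'(2.900000) = 21.230000
  x_1 = 2.900000 - 3.789000/21.230000 = 2.721526
Iteration 2:
  f(2.721526) = 0.271435
  f'(2.721526) = 18.220114
  x_2 = 2.721526 - 0.271435/18.220114 = 2.706629
Iteration 3:
  f(2.706629) = 0.001809
  f'(2.706629) = 17.977515
  x_3 = 2.706629 - 0.001809/17.977515 = 2.706528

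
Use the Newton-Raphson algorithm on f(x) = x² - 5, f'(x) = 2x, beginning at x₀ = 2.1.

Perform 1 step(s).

f(x) = x² - 5
f'(x) = 2x
x₀ = 2.1

Newton-Raphson formula: x_{n+1} = x_n - f(x_n)/f'(x_n)

Iteration 1:
  f(2.100000) = -0.590000
  f'(2.100000) = 4.200000
  x_1 = 2.100000 - (-0.590000)/4.200000 = 2.240476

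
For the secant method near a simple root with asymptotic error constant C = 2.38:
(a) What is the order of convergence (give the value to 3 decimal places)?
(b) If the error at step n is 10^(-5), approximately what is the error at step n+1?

(a) Secant method has superlinear convergence with order φ = (1+√5)/2 ≈ 1.618.
    This means |e_{n+1}| ≈ C|e_n|^1.618.

(b) With |e_n| = 10^(-5) and C = 2.38:
    |e_{n+1}| ≈ 2.38 × (10^(-5))^1.618 = 2.38 × 10^(-8.09)

(a) ≈ 1.618 (golden ratio); (b) |e_{n+1}| ≈ 1.934e-08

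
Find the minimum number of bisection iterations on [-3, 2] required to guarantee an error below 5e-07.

We need (b-a)/2^n ≤ 5e-07
(2 - (-3))/2^n ≤ 5e-07
5/2^n ≤ 5e-07
2^n ≥ 10000000
n ≥ log₂(10000000) = 23.25
n ≥ 24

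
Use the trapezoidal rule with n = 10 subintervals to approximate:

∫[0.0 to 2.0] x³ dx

f(x) = x³
a = 0.0, b = 2.0, n = 10
h = (b - a)/n = 0.200000

Trapezoidal rule: (h/2)[f(x₀) + 2f(x₁) + 2f(x₂) + ... + f(xₙ)]

x_0 = 0.0000, f(x_0) = 0.000000, coefficient = 1
x_1 = 0.2000, f(x_1) = 0.008000, coefficient = 2
x_2 = 0.4000, f(x_2) = 0.064000, coefficient = 2
x_3 = 0.6000, f(x_3) = 0.216000, coefficient = 2
x_4 = 0.8000, f(x_4) = 0.512000, coefficient = 2
x_5 = 1.0000, f(x_5) = 1.000000, coefficient = 2
x_6 = 1.2000, f(x_6) = 1.728000, coefficient = 2
x_7 = 1.4000, f(x_7) = 2.744000, coefficient = 2
x_8 = 1.6000, f(x_8) = 4.096000, coefficient = 2
x_9 = 1.8000, f(x_9) = 5.832000, coefficient = 2
x_10 = 2.0000, f(x_10) = 8.000000, coefficient = 1

I ≈ (0.200000/2) × 40.400000 = 4.040000
Exact value: 4.000000
Error: 0.040000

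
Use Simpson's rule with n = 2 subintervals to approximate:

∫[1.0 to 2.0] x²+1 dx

f(x) = x²+1
a = 1.0, b = 2.0, n = 2
h = (b - a)/n = 0.500000

Simpson's rule: (h/3)[f(x₀) + 4f(x₁) + 2f(x₂) + ... + f(xₙ)]

x_0 = 1.0000, f(x_0) = 2.000000, coefficient = 1
x_1 = 1.5000, f(x_1) = 3.250000, coefficient = 4
x_2 = 2.0000, f(x_2) = 5.000000, coefficient = 1

I ≈ (0.500000/3) × 20.000000 = 3.333333
Exact value: 3.333333
Error: 0.000000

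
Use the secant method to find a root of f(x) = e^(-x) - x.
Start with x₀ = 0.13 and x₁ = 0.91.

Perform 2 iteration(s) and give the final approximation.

f(x) = e^(-x) - x
x₀ = 0.13, x₁ = 0.91

Secant formula: x_{n+1} = x_n - f(x_n)(x_n - x_{n-1})/(f(x_n) - f(x_{n-1}))

Iteration 1:
  f(0.130000) = 0.748095
  f(0.910000) = -0.507476
  x_2 = 0.910000 - (-0.507476)×(0.910000 - 0.130000)/(-0.507476 - 0.748095)
       = 0.594740
Iteration 2:
  f(0.910000) = -0.507476
  f(0.594740) = -0.043034
  x_3 = 0.594740 - (-0.043034)×(0.594740 - 0.910000)/(-0.043034 - (-0.507476))
       = 0.565529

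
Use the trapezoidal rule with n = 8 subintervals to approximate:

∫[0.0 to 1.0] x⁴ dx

f(x) = x⁴
a = 0.0, b = 1.0, n = 8
h = (b - a)/n = 0.125000

Trapezoidal rule: (h/2)[f(x₀) + 2f(x₁) + 2f(x₂) + ... + f(xₙ)]

x_0 = 0.0000, f(x_0) = 0.000000, coefficient = 1
x_1 = 0.1250, f(x_1) = 0.000244, coefficient = 2
x_2 = 0.2500, f(x_2) = 0.003906, coefficient = 2
x_3 = 0.3750, f(x_3) = 0.019775, coefficient = 2
x_4 = 0.5000, f(x_4) = 0.062500, coefficient = 2
x_5 = 0.6250, f(x_5) = 0.152588, coefficient = 2
x_6 = 0.7500, f(x_6) = 0.316406, coefficient = 2
x_7 = 0.8750, f(x_7) = 0.586182, coefficient = 2
x_8 = 1.0000, f(x_8) = 1.000000, coefficient = 1

I ≈ (0.125000/2) × 3.283203 = 0.205200
Exact value: 0.200000
Error: 0.005200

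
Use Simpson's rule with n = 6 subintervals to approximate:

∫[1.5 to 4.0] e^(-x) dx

f(x) = e^(-x)
a = 1.5, b = 4.0, n = 6
h = (b - a)/n = 0.416667

Simpson's rule: (h/3)[f(x₀) + 4f(x₁) + 2f(x₂) + ... + f(xₙ)]

x_0 = 1.5000, f(x_0) = 0.223130, coefficient = 1
x_1 = 1.9167, f(x_1) = 0.147096, coefficient = 4
x_2 = 2.3333, f(x_2) = 0.096972, coefficient = 2
x_3 = 2.7500, f(x_3) = 0.063928, coefficient = 4
x_4 = 3.1667, f(x_4) = 0.042144, coefficient = 2
x_5 = 3.5833, f(x_5) = 0.027783, coefficient = 4
x_6 = 4.0000, f(x_6) = 0.018316, coefficient = 1

I ≈ (0.416667/3) × 1.474906 = 0.204848
Exact value: 0.204815
Error: 0.000034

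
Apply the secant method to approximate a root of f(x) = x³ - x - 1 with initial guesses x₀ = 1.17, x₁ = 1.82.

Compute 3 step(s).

f(x) = x³ - x - 1
x₀ = 1.17, x₁ = 1.82

Secant formula: x_{n+1} = x_n - f(x_n)(x_n - x_{n-1})/(f(x_n) - f(x_{n-1}))

Iteration 1:
  f(1.170000) = -0.568387
  f(1.820000) = 3.208568
  x_2 = 1.820000 - 3.208568×(1.820000 - 1.170000)/(3.208568 - (-0.568387))
       = 1.267817
Iteration 2:
  f(1.820000) = 3.208568
  f(1.267817) = -0.229978
  x_3 = 1.267817 - (-0.229978)×(1.267817 - 1.820000)/(-0.229978 - 3.208568)
       = 1.304749
Iteration 3:
  f(1.267817) = -0.229978
  f(1.304749) = -0.083586
  x_4 = 1.304749 - (-0.083586)×(1.304749 - 1.267817)/(-0.083586 - (-0.229978))
       = 1.325835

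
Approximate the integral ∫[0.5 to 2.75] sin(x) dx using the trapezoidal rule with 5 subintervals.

f(x) = sin(x)
a = 0.5, b = 2.75, n = 5
h = (b - a)/n = 0.450000

Trapezoidal rule: (h/2)[f(x₀) + 2f(x₁) + 2f(x₂) + ... + f(xₙ)]

x_0 = 0.5000, f(x_0) = 0.479426, coefficient = 1
x_1 = 0.9500, f(x_1) = 0.813416, coefficient = 2
x_2 = 1.4000, f(x_2) = 0.985450, coefficient = 2
x_3 = 1.8500, f(x_3) = 0.961275, coefficient = 2
x_4 = 2.3000, f(x_4) = 0.745705, coefficient = 2
x_5 = 2.7500, f(x_5) = 0.381661, coefficient = 1

I ≈ (0.450000/2) × 7.872778 = 1.771375
Exact value: 1.801885
Error: 0.030510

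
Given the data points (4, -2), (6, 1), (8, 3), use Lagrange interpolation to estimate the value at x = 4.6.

Lagrange interpolation formula:
P(x) = Σ yᵢ × Lᵢ(x)
where Lᵢ(x) = Π_{j≠i} (x - xⱼ)/(xᵢ - xⱼ)

L_0(4.6) = (4.6 - 6)/(4 - 6) × (4.6 - 8)/(4 - 8) = 0.595000
L_1(4.6) = (4.6 - 4)/(6 - 4) × (4.6 - 8)/(6 - 8) = 0.510000
L_2(4.6) = (4.6 - 4)/(8 - 4) × (4.6 - 6)/(8 - 6) = -0.105000

P(4.6) = (-2)×L_0(4.6) + 1×L_1(4.6) + 3×L_2(4.6)
P(4.6) = -0.995000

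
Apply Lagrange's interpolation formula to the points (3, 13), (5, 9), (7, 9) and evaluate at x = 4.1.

Lagrange interpolation formula:
P(x) = Σ yᵢ × Lᵢ(x)
where Lᵢ(x) = Π_{j≠i} (x - xⱼ)/(xᵢ - xⱼ)

L_0(4.1) = (4.1 - 5)/(3 - 5) × (4.1 - 7)/(3 - 7) = 0.326250
L_1(4.1) = (4.1 - 3)/(5 - 3) × (4.1 - 7)/(5 - 7) = 0.797500
L_2(4.1) = (4.1 - 3)/(7 - 3) × (4.1 - 5)/(7 - 5) = -0.123750

P(4.1) = 13×L_0(4.1) + 9×L_1(4.1) + 9×L_2(4.1)
P(4.1) = 10.305000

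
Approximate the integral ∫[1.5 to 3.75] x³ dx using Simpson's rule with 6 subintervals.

f(x) = x³
a = 1.5, b = 3.75, n = 6
h = (b - a)/n = 0.375000

Simpson's rule: (h/3)[f(x₀) + 4f(x₁) + 2f(x₂) + ... + f(xₙ)]

x_0 = 1.5000, f(x_0) = 3.375000, coefficient = 1
x_1 = 1.8750, f(x_1) = 6.591797, coefficient = 4
x_2 = 2.2500, f(x_2) = 11.390625, coefficient = 2
x_3 = 2.6250, f(x_3) = 18.087891, coefficient = 4
x_4 = 3.0000, f(x_4) = 27.000000, coefficient = 2
x_5 = 3.3750, f(x_5) = 38.443359, coefficient = 4
x_6 = 3.7500, f(x_6) = 52.734375, coefficient = 1

I ≈ (0.375000/3) × 385.382812 = 48.172852
Exact value: 48.172852
Error: 0.000000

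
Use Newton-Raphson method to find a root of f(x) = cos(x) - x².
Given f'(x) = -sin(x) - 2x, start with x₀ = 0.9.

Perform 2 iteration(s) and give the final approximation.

f(x) = cos(x) - x²
f'(x) = -sin(x) - 2x
x₀ = 0.9

Newton-Raphson formula: x_{n+1} = x_n - f(x_n)/f'(x_n)

Iteration 1:
  f(0.900000) = -0.188390
  f'(0.900000) = -2.583327
  x_1 = 0.900000 - (-0.188390)/(-2.583327) = 0.827075
Iteration 2:
  f(0.827075) = -0.007021
  f'(0.827075) = -2.390103
  x_2 = 0.827075 - (-0.007021)/(-2.390103) = 0.824137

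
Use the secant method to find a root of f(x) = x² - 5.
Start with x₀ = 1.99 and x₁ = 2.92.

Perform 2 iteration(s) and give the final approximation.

f(x) = x² - 5
x₀ = 1.99, x₁ = 2.92

Secant formula: x_{n+1} = x_n - f(x_n)(x_n - x_{n-1})/(f(x_n) - f(x_{n-1}))

Iteration 1:
  f(1.990000) = -1.039900
  f(2.920000) = 3.526400
  x_2 = 2.920000 - 3.526400×(2.920000 - 1.990000)/(3.526400 - (-1.039900))
       = 2.201792
Iteration 2:
  f(2.920000) = 3.526400
  f(2.201792) = -0.152111
  x_3 = 2.201792 - (-0.152111)×(2.201792 - 2.920000)/(-0.152111 - 3.526400)
       = 2.231491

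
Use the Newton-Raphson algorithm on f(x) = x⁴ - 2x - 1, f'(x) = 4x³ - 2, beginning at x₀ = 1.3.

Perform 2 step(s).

f(x) = x⁴ - 2x - 1
f'(x) = 4x³ - 2
x₀ = 1.3

Newton-Raphson formula: x_{n+1} = x_n - f(x_n)/f'(x_n)

Iteration 1:
  f(1.300000) = -0.743900
  f'(1.300000) = 6.788000
  x_1 = 1.300000 - (-0.743900)/6.788000 = 1.409590
Iteration 2:
  f(1.409590) = 0.128771
  f'(1.409590) = 9.203116
  x_2 = 1.409590 - 0.128771/9.203116 = 1.395598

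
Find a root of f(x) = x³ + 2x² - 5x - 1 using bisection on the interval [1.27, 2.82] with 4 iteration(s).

f(x) = x³ + 2x² - 5x - 1
Initial interval: [1.27, 2.82]

Iteration 1:
  c_1 = (1.270000 + 2.820000)/2 = 2.045000
  f(c_1) = f(2.045000) = 5.691291
  f(a) × f(c) < 0, new interval: [1.270000, 2.045000]
Iteration 2:
  c_2 = (1.270000 + 2.045000)/2 = 1.657500
  f(c_2) = f(1.657500) = 0.760773
  f(a) × f(c) < 0, new interval: [1.270000, 1.657500]
Iteration 3:
  c_3 = (1.270000 + 1.657500)/2 = 1.463750
  f(c_3) = f(1.463750) = -0.897444
  f(a) × f(c) ≥ 0, new interval: [1.463750, 1.657500]
Iteration 4:
  c_4 = (1.463750 + 1.657500)/2 = 1.560625
  f(c_4) = f(1.560625) = -0.131043
  f(a) × f(c) ≥ 0, new interval: [1.560625, 1.657500]

After 4 iteration(s), the approximation is c_4 = 1.560625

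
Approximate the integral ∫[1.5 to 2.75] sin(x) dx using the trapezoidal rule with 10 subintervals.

f(x) = sin(x)
a = 1.5, b = 2.75, n = 10
h = (b - a)/n = 0.125000

Trapezoidal rule: (h/2)[f(x₀) + 2f(x₁) + 2f(x₂) + ... + f(xₙ)]

x_0 = 1.5000, f(x_0) = 0.997495, coefficient = 1
x_1 = 1.6250, f(x_1) = 0.998531, coefficient = 2
x_2 = 1.7500, f(x_2) = 0.983986, coefficient = 2
x_3 = 1.8750, f(x_3) = 0.954086, coefficient = 2
x_4 = 2.0000, f(x_4) = 0.909297, coefficient = 2
x_5 = 2.1250, f(x_5) = 0.850320, coefficient = 2
x_6 = 2.2500, f(x_6) = 0.778073, coefficient = 2
x_7 = 2.3750, f(x_7) = 0.693685, coefficient = 2
x_8 = 2.5000, f(x_8) = 0.598472, coefficient = 2
x_9 = 2.6250, f(x_9) = 0.493920, coefficient = 2
x_10 = 2.7500, f(x_10) = 0.381661, coefficient = 1

I ≈ (0.125000/2) × 15.899898 = 0.993744
Exact value: 0.995040
Error: 0.001296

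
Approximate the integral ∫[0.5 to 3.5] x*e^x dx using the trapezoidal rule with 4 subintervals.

f(x) = x*e^x
a = 0.5, b = 3.5, n = 4
h = (b - a)/n = 0.750000

Trapezoidal rule: (h/2)[f(x₀) + 2f(x₁) + 2f(x₂) + ... + f(xₙ)]

x_0 = 0.5000, f(x_0) = 0.824361, coefficient = 1
x_1 = 1.2500, f(x_1) = 4.362929, coefficient = 2
x_2 = 2.0000, f(x_2) = 14.778112, coefficient = 2
x_3 = 2.7500, f(x_3) = 43.017238, coefficient = 2
x_4 = 3.5000, f(x_4) = 115.904082, coefficient = 1

I ≈ (0.750000/2) × 241.045000 = 90.391875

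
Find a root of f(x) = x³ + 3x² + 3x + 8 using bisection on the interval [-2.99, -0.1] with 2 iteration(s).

f(x) = x³ + 3x² + 3x + 8
Initial interval: [-2.99, -0.1]

Iteration 1:
  c_1 = (-2.990000 + (-0.100000))/2 = -1.545000
  f(c_1) = f(-1.545000) = 6.838121
  f(a) × f(c) < 0, new interval: [-2.990000, -1.545000]
Iteration 2:
  c_2 = (-2.990000 + (-1.545000))/2 = -2.267500
  f(c_2) = f(-2.267500) = 4.963690
  f(a) × f(c) < 0, new interval: [-2.990000, -2.267500]

After 2 iteration(s), the approximation is c_2 = -2.267500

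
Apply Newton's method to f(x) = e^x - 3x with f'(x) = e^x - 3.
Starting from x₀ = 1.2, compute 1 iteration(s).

f(x) = e^x - 3x
f'(x) = e^x - 3
x₀ = 1.2

Newton-Raphson formula: x_{n+1} = x_n - f(x_n)/f'(x_n)

Iteration 1:
  f(1.200000) = -0.279883
  f'(1.200000) = 0.320117
  x_1 = 1.200000 - (-0.279883)/0.320117 = 2.074315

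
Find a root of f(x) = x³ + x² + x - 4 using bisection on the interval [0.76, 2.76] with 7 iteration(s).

f(x) = x³ + x² + x - 4
Initial interval: [0.76, 2.76]

Iteration 1:
  c_1 = (0.760000 + 2.760000)/2 = 1.760000
  f(c_1) = f(1.760000) = 6.309376
  f(a) × f(c) < 0, new interval: [0.760000, 1.760000]
Iteration 2:
  c_2 = (0.760000 + 1.760000)/2 = 1.260000
  f(c_2) = f(1.260000) = 0.847976
  f(a) × f(c) < 0, new interval: [0.760000, 1.260000]
Iteration 3:
  c_3 = (0.760000 + 1.260000)/2 = 1.010000
  f(c_3) = f(1.010000) = -0.939599
  f(a) × f(c) ≥ 0, new interval: [1.010000, 1.260000]
Iteration 4:
  c_4 = (1.010000 + 1.260000)/2 = 1.135000
  f(c_4) = f(1.135000) = -0.114640
  f(a) × f(c) ≥ 0, new interval: [1.135000, 1.260000]
Iteration 5:
  c_5 = (1.135000 + 1.260000)/2 = 1.197500
  f(c_5) = f(1.197500) = 0.348729
  f(a) × f(c) < 0, new interval: [1.135000, 1.197500]
Iteration 6:
  c_6 = (1.135000 + 1.197500)/2 = 1.166250
  f(c_6) = f(1.166250) = 0.112651
  f(a) × f(c) < 0, new interval: [1.135000, 1.166250]
Iteration 7:
  c_7 = (1.135000 + 1.166250)/2 = 1.150625
  f(c_7) = f(1.150625) = -0.002081
  f(a) × f(c) ≥ 0, new interval: [1.150625, 1.166250]

After 7 iteration(s), the approximation is c_7 = 1.150625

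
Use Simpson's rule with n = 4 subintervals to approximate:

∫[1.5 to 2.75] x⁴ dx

f(x) = x⁴
a = 1.5, b = 2.75, n = 4
h = (b - a)/n = 0.312500

Simpson's rule: (h/3)[f(x₀) + 4f(x₁) + 2f(x₂) + ... + f(xₙ)]

x_0 = 1.5000, f(x_0) = 5.062500, coefficient = 1
x_1 = 1.8125, f(x_1) = 10.792252, coefficient = 4
x_2 = 2.1250, f(x_2) = 20.390869, coefficient = 2
x_3 = 2.4375, f(x_3) = 35.300308, coefficient = 4
x_4 = 2.7500, f(x_4) = 57.191406, coefficient = 1

I ≈ (0.312500/3) × 287.405884 = 29.938113
Exact value: 29.936523
Error: 0.001589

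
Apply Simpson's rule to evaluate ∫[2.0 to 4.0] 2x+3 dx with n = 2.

f(x) = 2x+3
a = 2.0, b = 4.0, n = 2
h = (b - a)/n = 1.000000

Simpson's rule: (h/3)[f(x₀) + 4f(x₁) + 2f(x₂) + ... + f(xₙ)]

x_0 = 2.0000, f(x_0) = 7.000000, coefficient = 1
x_1 = 3.0000, f(x_1) = 9.000000, coefficient = 4
x_2 = 4.0000, f(x_2) = 11.000000, coefficient = 1

I ≈ (1.000000/3) × 54.000000 = 18.000000
Exact value: 18.000000
Error: 0.000000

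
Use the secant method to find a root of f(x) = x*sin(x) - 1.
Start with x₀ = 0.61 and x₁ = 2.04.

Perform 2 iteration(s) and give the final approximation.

f(x) = x*sin(x) - 1
x₀ = 0.61, x₁ = 2.04

Secant formula: x_{n+1} = x_n - f(x_n)(x_n - x_{n-1})/(f(x_n) - f(x_{n-1}))

Iteration 1:
  f(0.610000) = -0.650551
  f(2.040000) = 0.819534
  x_2 = 2.040000 - 0.819534×(2.040000 - 0.610000)/(0.819534 - (-0.650551))
       = 1.242812
Iteration 2:
  f(2.040000) = 0.819534
  f(1.242812) = 0.176562
  x_3 = 1.242812 - 0.176562×(1.242812 - 2.040000)/(0.176562 - 0.819534)
       = 1.023902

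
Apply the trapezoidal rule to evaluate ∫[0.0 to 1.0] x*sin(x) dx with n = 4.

f(x) = x*sin(x)
a = 0.0, b = 1.0, n = 4
h = (b - a)/n = 0.250000

Trapezoidal rule: (h/2)[f(x₀) + 2f(x₁) + 2f(x₂) + ... + f(xₙ)]

x_0 = 0.0000, f(x_0) = 0.000000, coefficient = 1
x_1 = 0.2500, f(x_1) = 0.061851, coefficient = 2
x_2 = 0.5000, f(x_2) = 0.239713, coefficient = 2
x_3 = 0.7500, f(x_3) = 0.511229, coefficient = 2
x_4 = 1.0000, f(x_4) = 0.841471, coefficient = 1

I ≈ (0.250000/2) × 2.467057 = 0.308382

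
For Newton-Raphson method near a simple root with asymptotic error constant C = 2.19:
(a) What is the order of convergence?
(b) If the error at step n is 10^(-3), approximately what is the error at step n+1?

(a) Newton-Raphson has quadratic (order 2) convergence near simple roots.
    This means |e_{n+1}| ≈ C|e_n|².

(b) With |e_n| = 10^(-3) and C = 2.19:
    |e_{n+1}| ≈ 2.19 × (10^(-3))² = 2.19 × 10^(-6)

(a) 2 (quadratic); (b) |e_{n+1}| ≈ 2.190e-06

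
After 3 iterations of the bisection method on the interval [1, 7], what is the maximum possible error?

Bisection error bound: |error| ≤ (b-a)/2^n
|error| ≤ (7 - 1)/2^3 = 6/2^3
|error| ≤ 0.7500000000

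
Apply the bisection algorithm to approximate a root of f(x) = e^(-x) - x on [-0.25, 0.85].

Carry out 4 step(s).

f(x) = e^(-x) - x
Initial interval: [-0.25, 0.85]

Iteration 1:
  c_1 = (-0.250000 + 0.850000)/2 = 0.300000
  f(c_1) = f(0.300000) = 0.440818
  f(a) × f(c) ≥ 0, new interval: [0.300000, 0.850000]
Iteration 2:
  c_2 = (0.300000 + 0.850000)/2 = 0.575000
  f(c_2) = f(0.575000) = -0.012295
  f(a) × f(c) < 0, new interval: [0.300000, 0.575000]
Iteration 3:
  c_3 = (0.300000 + 0.575000)/2 = 0.437500
  f(c_3) = f(0.437500) = 0.208149
  f(a) × f(c) ≥ 0, new interval: [0.437500, 0.575000]
Iteration 4:
  c_4 = (0.437500 + 0.575000)/2 = 0.506250
  f(c_4) = f(0.506250) = 0.096502
  f(a) × f(c) ≥ 0, new interval: [0.506250, 0.575000]

After 4 iteration(s), the approximation is c_4 = 0.506250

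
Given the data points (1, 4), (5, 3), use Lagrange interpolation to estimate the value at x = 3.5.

Lagrange interpolation formula:
P(x) = Σ yᵢ × Lᵢ(x)
where Lᵢ(x) = Π_{j≠i} (x - xⱼ)/(xᵢ - xⱼ)

L_0(3.5) = (3.5 - 5)/(1 - 5) = 0.375000
L_1(3.5) = (3.5 - 1)/(5 - 1) = 0.625000

P(3.5) = 4×L_0(3.5) + 3×L_1(3.5)
P(3.5) = 3.375000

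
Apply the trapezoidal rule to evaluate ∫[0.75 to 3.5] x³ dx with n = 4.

f(x) = x³
a = 0.75, b = 3.5, n = 4
h = (b - a)/n = 0.687500

Trapezoidal rule: (h/2)[f(x₀) + 2f(x₁) + 2f(x₂) + ... + f(xₙ)]

x_0 = 0.7500, f(x_0) = 0.421875, coefficient = 1
x_1 = 1.4375, f(x_1) = 2.970459, coefficient = 2
x_2 = 2.1250, f(x_2) = 9.595703, coefficient = 2
x_3 = 2.8125, f(x_3) = 22.247314, coefficient = 2
x_4 = 3.5000, f(x_4) = 42.875000, coefficient = 1

I ≈ (0.687500/2) × 112.923828 = 38.817566
Exact value: 37.436523
Error: 1.381042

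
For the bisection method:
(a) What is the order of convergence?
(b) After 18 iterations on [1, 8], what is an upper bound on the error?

(a) Bisection has linear (order 1) convergence; the error is halved each step.

(b) Error bound = (b-a)/2^n = (8 - 1)/2^{18}
    = 7/2^{18}

(a) 1 (linear); (b) error ≤ 2.67e-05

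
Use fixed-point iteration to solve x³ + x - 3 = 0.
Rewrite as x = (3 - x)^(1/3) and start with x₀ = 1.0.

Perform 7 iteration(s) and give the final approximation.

Equation: x³ + x - 3 = 0
Fixed-point form: x = (3 - x)^(1/3)
x₀ = 1.0

x_1 = g(1.000000) = 1.259921
x_2 = g(1.259921) = 1.202790
x_3 = g(1.202790) = 1.215812
x_4 = g(1.215812) = 1.212868
x_5 = g(1.212868) = 1.213535
x_6 = g(1.213535) = 1.213384
x_7 = g(1.213384) = 1.213418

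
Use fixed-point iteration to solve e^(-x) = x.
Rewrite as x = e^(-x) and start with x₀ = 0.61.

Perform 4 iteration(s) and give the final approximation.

Equation: e^(-x) = x
Fixed-point form: x = e^(-x)
x₀ = 0.61

x_1 = g(0.610000) = 0.543351
x_2 = g(0.543351) = 0.580799
x_3 = g(0.580799) = 0.559451
x_4 = g(0.559451) = 0.571523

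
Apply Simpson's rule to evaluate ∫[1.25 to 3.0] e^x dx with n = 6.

f(x) = e^x
a = 1.25, b = 3.0, n = 6
h = (b - a)/n = 0.291667

Simpson's rule: (h/3)[f(x₀) + 4f(x₁) + 2f(x₂) + ... + f(xₙ)]

x_0 = 1.2500, f(x_0) = 3.490343, coefficient = 1
x_1 = 1.5417, f(x_1) = 4.672371, coefficient = 4
x_2 = 1.8333, f(x_2) = 6.254701, coefficient = 2
x_3 = 2.1250, f(x_3) = 8.372897, coefficient = 4
x_4 = 2.4167, f(x_4) = 11.208436, coefficient = 2
x_5 = 2.7083, f(x_5) = 15.004248, coefficient = 4
x_6 = 3.0000, f(x_6) = 20.085537, coefficient = 1

I ≈ (0.291667/3) × 170.700217 = 16.595854
Exact value: 16.595194
Error: 0.000661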